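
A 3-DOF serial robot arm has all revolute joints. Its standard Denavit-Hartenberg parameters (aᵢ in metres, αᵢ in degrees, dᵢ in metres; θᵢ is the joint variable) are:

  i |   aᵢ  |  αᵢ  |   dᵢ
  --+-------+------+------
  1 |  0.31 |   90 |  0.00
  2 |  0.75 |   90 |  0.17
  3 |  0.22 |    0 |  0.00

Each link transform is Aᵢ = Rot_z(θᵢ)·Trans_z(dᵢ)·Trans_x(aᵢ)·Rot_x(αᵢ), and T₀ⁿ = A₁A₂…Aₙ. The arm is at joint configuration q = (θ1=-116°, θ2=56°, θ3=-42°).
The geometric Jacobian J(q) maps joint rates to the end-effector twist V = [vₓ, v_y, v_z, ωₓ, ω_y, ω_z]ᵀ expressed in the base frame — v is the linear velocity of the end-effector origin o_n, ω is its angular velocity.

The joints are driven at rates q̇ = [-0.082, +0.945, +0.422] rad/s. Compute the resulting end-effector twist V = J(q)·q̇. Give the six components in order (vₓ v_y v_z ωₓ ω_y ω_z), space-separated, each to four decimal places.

o_n = [-0.3803, -0.7278, 0.7573]
J₁: ẑ×o_n = [0.7278, -0.3803, 0.0000], ω = ẑ
J2: z=[-0.8988, 0.4384, 0.0000] o=[-0.1359, -0.2786, 0.0000] → [0.3320, 0.6807, 0.5108, -0.8988, 0.4384, 0.0000]
J3: z=[-0.3634, -0.7451, -0.5592] o=[-0.4725, -0.5811, 0.6218] → [-0.1830, -0.0023, 0.1220, -0.3634, -0.7451, -0.5592]
V = J·q̇ = [0.1768, 0.6734, 0.5342, -1.0027, 0.0998, -0.3180]

0.1768 0.6734 0.5342 -1.0027 0.0998 -0.3180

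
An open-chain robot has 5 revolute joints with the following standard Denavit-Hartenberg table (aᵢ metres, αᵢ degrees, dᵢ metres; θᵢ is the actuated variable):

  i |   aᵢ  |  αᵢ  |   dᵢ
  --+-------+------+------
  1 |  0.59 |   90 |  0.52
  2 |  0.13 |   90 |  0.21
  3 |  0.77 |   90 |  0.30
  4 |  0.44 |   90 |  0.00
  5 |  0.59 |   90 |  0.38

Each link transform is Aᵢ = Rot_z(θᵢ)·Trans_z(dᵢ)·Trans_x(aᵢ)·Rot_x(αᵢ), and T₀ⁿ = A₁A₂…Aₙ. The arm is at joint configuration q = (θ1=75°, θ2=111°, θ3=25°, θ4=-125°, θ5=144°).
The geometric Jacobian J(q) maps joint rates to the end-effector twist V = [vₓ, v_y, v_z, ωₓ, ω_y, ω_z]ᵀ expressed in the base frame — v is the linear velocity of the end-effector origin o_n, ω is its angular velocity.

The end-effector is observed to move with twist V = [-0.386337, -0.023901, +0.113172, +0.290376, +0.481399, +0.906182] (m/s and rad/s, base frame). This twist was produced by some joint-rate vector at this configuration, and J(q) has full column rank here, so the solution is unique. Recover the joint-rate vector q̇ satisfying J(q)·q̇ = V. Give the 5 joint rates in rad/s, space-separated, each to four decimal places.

o_n = [0.3145, 0.7927, 1.3810]
J₁: ẑ×o_n = [-0.7927, 0.3145, 0.0000], ω = ẑ
J2: z=[0.9659, -0.2588, 0.0000] o=[0.1527, 0.5699, 0.5200] → [-0.2228, -0.8317, 0.2570, 0.9659, -0.2588, 0.0000]
J3: z=[0.2416, 0.9018, 0.3584] o=[0.3435, 0.4705, 0.6414] → [0.5516, -0.1891, 0.1040, 0.2416, 0.9018, 0.3584]
J4: z=[-0.9146, 0.0883, 0.3945] o=[0.6656, 0.4153, 1.4004] → [-0.1506, -0.1562, -0.3142, -0.9146, 0.0883, 0.3945]
J5: z=[-0.1269, 0.8638, -0.4875] o=[0.4967, 0.1970, 1.0577] → [0.5697, 0.1299, 0.0818, -0.1269, 0.8638, -0.4875]
q̇ = J⁺·V = [0.8340, 0.2710, 0.4160, 0.0510, 0.1990]

0.8340 0.2710 0.4160 0.0510 0.1990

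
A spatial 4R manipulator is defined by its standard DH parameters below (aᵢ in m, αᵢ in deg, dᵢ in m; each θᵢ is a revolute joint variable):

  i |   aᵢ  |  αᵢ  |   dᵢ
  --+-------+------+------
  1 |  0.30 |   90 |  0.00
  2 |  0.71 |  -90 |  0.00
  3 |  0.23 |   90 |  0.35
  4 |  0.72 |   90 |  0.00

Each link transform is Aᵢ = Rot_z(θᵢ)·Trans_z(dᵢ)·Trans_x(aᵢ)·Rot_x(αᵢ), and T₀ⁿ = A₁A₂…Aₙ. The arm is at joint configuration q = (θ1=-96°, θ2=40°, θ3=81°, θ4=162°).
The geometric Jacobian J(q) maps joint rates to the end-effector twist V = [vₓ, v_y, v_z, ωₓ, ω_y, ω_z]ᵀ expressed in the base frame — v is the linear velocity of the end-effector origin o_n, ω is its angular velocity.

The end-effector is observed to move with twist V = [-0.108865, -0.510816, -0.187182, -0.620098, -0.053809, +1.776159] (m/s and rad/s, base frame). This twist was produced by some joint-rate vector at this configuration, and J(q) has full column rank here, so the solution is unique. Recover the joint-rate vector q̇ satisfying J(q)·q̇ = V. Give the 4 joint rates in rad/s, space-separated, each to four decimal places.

o_n = [-0.4907, -0.3721, 0.8492]
J₁: ẑ×o_n = [0.3721, -0.4907, 0.0000], ω = ẑ
J2: z=[-0.9945, 0.1045, 0.0000] o=[-0.0314, -0.2984, 0.0000] → [0.0888, 0.8446, 0.1214, -0.9945, 0.1045, 0.0000]
J3: z=[0.0672, 0.6393, 0.7660] o=[-0.0882, -0.8393, 0.4564] → [-0.1067, -0.3348, 0.2887, 0.0672, 0.6393, 0.7660]
J4: z=[-0.2347, -0.7361, 0.6349] o=[0.1583, -0.6667, 0.7476] → [-0.2618, -0.3883, -0.5469, -0.2347, -0.7361, 0.6349]
q̇ = J⁺·V = [0.5020, 0.4670, 0.9000, 0.9210]

0.5020 0.4670 0.9000 0.9210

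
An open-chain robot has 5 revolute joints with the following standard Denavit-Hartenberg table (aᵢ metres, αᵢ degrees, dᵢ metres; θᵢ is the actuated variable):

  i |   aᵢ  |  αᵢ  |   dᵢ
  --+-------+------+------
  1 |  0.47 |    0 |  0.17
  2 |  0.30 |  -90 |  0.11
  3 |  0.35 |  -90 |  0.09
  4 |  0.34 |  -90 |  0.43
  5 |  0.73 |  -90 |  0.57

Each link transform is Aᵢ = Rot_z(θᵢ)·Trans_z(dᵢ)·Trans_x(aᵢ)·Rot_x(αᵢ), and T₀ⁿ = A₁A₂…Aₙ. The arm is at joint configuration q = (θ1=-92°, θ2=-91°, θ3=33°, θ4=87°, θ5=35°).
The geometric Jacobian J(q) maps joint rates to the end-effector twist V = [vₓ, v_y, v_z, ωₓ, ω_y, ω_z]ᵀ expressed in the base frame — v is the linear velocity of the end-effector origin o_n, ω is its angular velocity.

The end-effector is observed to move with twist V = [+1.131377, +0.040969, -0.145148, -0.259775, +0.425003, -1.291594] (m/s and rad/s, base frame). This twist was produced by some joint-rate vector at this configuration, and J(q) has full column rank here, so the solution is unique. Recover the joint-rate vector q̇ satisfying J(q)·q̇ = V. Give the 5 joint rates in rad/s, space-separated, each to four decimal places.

0.0690 -0.5970 -0.4450 0.4870 -0.6530

o_n = [-0.1215, 0.4135, 0.3632]
J₁: ẑ×o_n = [-0.4135, -0.1215, 0.0000], ω = ẑ
J2: z=[0.0000, 0.0000, 1.0000] o=[-0.0164, -0.4697, 0.1700] → [-0.8832, -0.1051, 0.0000, 0.0000, 0.0000, 1.0000]
J3: z=[-0.0523, -0.9986, 0.0000] o=[-0.3160, -0.4540, 0.2800] → [-0.0831, 0.0044, 0.1488, -0.0523, -0.9986, 0.0000]
J4: z=[0.5439, -0.0285, -0.8387] o=[-0.6138, -0.5285, 0.0894] → [0.7823, -0.5618, 0.5264, 0.5439, -0.0285, -0.8387]
J5: z=[0.8391, 0.0084, 0.5439] o=[-0.3771, -0.2009, -0.2809] → [-0.3288, -0.4015, 0.5134, 0.8391, 0.0084, 0.5439]
q̇ = J⁺·V = [0.0690, -0.5970, -0.4450, 0.4870, -0.6530]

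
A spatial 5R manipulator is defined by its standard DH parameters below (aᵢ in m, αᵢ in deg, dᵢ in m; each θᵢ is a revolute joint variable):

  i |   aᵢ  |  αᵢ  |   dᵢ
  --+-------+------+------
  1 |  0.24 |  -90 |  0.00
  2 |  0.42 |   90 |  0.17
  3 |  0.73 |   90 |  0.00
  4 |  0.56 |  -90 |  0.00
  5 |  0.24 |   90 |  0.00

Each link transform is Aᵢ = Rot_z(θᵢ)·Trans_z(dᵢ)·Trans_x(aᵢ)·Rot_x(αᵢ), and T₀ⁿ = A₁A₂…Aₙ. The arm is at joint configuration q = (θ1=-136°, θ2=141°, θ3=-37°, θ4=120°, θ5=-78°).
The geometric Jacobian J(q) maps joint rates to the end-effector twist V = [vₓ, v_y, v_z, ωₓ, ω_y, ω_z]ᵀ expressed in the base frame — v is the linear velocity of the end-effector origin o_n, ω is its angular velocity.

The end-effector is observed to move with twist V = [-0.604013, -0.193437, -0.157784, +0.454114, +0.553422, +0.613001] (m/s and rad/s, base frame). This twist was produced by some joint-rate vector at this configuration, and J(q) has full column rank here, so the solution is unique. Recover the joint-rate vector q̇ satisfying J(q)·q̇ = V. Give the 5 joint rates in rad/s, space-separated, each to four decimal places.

o_n = [-0.2560, 0.1327, -0.7995]
J₁: ẑ×o_n = [-0.1327, -0.2560, 0.0000], ω = ẑ
J2: z=[0.6947, -0.7193, 0.0000] o=[-0.1726, -0.1667, 0.0000] → [0.5751, 0.5554, 0.1480, 0.6947, -0.7193, 0.0000]
J3: z=[-0.4527, -0.4372, -0.7771] o=[0.1802, -0.0623, -0.2643] → [0.3855, 0.0967, -0.2790, -0.4527, -0.4372, -0.7771]
J4: z=[-0.8912, 0.2496, 0.3787] o=[0.2010, 0.5685, -0.6312] → [0.1230, -0.3231, 0.5025, -0.8912, 0.2496, 0.3787]
J5: z=[0.2017, -0.5297, 0.8238] o=[-0.0265, 0.1145, -0.8674] → [-0.0509, -0.2028, -0.1179, 0.2017, -0.5297, 0.8238]
q̇ = J⁺·V = [0.5950, -0.4110, -0.5970, -0.5880, -0.2710]

0.5950 -0.4110 -0.5970 -0.5880 -0.2710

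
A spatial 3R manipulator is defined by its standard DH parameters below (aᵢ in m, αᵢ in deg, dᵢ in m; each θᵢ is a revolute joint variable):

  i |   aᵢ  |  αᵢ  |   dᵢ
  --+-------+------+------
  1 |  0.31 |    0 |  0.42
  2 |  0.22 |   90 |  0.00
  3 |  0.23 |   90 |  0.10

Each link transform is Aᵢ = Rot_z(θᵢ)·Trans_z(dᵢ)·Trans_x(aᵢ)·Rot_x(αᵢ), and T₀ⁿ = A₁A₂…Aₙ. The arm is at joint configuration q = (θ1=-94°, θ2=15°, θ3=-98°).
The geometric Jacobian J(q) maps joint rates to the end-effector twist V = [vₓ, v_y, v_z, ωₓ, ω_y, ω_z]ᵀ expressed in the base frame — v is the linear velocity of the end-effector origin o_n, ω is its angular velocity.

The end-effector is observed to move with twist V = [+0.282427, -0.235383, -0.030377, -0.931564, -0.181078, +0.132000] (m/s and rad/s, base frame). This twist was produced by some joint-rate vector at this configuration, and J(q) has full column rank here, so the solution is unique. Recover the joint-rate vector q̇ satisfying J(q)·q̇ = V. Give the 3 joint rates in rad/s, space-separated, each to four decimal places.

o_n = [-0.0839, -0.5129, 0.1922]
J₁: ẑ×o_n = [0.5129, -0.0839, 0.0000], ω = ẑ
J2: z=[0.0000, 0.0000, 1.0000] o=[-0.0216, -0.3092, 0.4200] → [0.2036, -0.0623, 0.0000, 0.0000, 0.0000, 1.0000]
J3: z=[-0.9816, -0.1908, 0.0000] o=[0.0204, -0.5252, 0.4200] → [0.0435, -0.2236, -0.0320, -0.9816, -0.1908, 0.0000]
q̇ = J⁺·V = [0.6930, -0.5610, 0.9490]

0.6930 -0.5610 0.9490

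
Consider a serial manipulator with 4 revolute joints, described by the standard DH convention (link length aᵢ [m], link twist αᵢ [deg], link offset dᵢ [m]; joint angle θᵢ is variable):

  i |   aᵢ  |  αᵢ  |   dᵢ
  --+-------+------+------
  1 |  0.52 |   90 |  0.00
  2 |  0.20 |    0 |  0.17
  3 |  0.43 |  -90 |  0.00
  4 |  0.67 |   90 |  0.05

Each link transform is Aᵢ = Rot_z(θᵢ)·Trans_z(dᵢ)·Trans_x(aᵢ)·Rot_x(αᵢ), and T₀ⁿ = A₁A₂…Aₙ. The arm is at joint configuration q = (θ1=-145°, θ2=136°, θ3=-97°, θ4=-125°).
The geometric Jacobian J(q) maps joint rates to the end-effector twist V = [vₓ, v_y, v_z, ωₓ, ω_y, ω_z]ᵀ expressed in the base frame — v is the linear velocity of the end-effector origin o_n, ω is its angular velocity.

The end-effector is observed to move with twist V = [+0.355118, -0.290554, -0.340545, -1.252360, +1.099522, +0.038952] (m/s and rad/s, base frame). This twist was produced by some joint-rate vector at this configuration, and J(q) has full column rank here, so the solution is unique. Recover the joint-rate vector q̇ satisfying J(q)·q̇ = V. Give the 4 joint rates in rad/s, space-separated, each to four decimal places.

o_n = [-0.7237, 0.3708, 0.2066]
J₁: ẑ×o_n = [-0.3708, -0.7237, 0.0000], ω = ẑ
J2: z=[-0.5736, 0.8192, 0.0000] o=[-0.4260, -0.2983, 0.0000] → [0.1692, 0.1185, -0.1398, -0.5736, 0.8192, 0.0000]
J3: z=[-0.5736, 0.8192, 0.0000] o=[-0.4056, -0.0765, 0.1389] → [0.0554, 0.0388, 0.0041, -0.5736, 0.8192, 0.0000]
J4: z=[0.5155, 0.3610, 0.7771] o=[-0.6794, -0.2682, 0.4095] → [-0.5698, 0.0702, 0.3454, 0.5155, 0.3610, 0.7771]
q̇ = J⁺·V = [0.5270, 0.9050, 0.7140, -0.6280]

0.5270 0.9050 0.7140 -0.6280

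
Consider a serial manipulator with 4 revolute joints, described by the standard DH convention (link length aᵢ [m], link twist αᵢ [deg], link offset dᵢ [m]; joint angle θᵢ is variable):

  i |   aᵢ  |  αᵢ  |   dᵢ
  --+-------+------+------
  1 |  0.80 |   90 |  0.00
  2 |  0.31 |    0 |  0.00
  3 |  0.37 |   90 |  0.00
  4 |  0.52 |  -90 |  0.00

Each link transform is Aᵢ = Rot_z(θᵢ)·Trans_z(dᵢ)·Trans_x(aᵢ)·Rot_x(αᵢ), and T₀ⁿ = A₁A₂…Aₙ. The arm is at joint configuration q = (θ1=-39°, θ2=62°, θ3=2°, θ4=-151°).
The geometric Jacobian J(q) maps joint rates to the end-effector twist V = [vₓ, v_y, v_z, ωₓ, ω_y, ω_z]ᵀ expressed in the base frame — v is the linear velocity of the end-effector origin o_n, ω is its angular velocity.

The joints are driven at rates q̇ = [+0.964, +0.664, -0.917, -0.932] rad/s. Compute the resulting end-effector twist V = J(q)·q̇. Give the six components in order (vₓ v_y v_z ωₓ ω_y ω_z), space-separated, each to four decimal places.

-0.1408 0.6954 -0.1051 -0.4918 0.7238 1.3726

o_n = [0.8646, -0.3757, 0.1975]
J₁: ẑ×o_n = [0.3757, 0.8646, -0.0000], ω = ẑ
J2: z=[-0.6293, -0.7771, 0.0000] o=[0.6217, -0.5035, 0.0000] → [-0.1535, 0.1243, 0.1084, -0.6293, -0.7771, 0.0000]
J3: z=[-0.6293, -0.7771, 0.0000] o=[0.7348, -0.5950, 0.2737] → [0.0592, -0.0480, -0.0372, -0.6293, -0.7771, 0.0000]
J4: z=[0.6985, -0.5656, -0.4384] o=[0.8609, -0.6971, 0.6063] → [0.3721, 0.2839, 0.2266, 0.6985, -0.5656, -0.4384]
V = J·q̇ = [-0.1408, 0.6954, -0.1051, -0.4918, 0.7238, 1.3726]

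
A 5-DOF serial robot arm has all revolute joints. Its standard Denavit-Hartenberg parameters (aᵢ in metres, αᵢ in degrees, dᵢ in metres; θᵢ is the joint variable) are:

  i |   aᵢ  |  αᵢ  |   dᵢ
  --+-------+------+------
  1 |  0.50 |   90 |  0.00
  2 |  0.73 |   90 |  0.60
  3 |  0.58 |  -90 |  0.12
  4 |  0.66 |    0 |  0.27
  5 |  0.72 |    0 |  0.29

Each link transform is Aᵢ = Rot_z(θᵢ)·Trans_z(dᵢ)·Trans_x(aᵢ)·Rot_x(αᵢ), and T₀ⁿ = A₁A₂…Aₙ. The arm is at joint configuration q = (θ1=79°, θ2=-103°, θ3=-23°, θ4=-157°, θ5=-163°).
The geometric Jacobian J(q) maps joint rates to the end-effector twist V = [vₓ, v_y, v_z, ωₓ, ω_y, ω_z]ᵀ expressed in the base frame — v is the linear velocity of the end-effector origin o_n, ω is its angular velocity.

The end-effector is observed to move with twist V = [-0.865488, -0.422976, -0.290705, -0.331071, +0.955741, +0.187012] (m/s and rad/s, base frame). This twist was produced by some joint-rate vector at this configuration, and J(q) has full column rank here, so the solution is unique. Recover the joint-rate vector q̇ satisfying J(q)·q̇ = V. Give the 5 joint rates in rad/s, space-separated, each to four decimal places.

0.3000 -0.3030 -0.8780 0.3460 -0.5680

o_n = [0.9438, 0.0822, -1.4136]
J₁: ẑ×o_n = [-0.0822, 0.9438, 0.0000], ω = ẑ
J2: z=[0.9816, -0.1908, 0.0000] o=[0.0954, 0.4908, 0.0000] → [0.2697, 1.3876, -0.2392, 0.9816, -0.1908, 0.0000]
J3: z=[-0.1859, -0.9565, 0.2250] o=[0.6530, 0.2151, -0.7113] → [0.7016, -0.0652, 0.3028, -0.1859, -0.9565, 0.2250]
J4: z=[0.8868, -0.2619, -0.3807] o=[0.3854, 0.0257, -1.2045] → [0.0763, -0.0272, 0.1964, 0.8868, -0.2619, -0.3807]
J5: z=[0.8868, -0.2619, -0.3807] o=[0.8339, -0.2135, -0.7044] → [0.2983, 0.5871, 0.2910, 0.8868, -0.2619, -0.3807]
q̇ = J⁺·V = [0.3000, -0.3030, -0.8780, 0.3460, -0.5680]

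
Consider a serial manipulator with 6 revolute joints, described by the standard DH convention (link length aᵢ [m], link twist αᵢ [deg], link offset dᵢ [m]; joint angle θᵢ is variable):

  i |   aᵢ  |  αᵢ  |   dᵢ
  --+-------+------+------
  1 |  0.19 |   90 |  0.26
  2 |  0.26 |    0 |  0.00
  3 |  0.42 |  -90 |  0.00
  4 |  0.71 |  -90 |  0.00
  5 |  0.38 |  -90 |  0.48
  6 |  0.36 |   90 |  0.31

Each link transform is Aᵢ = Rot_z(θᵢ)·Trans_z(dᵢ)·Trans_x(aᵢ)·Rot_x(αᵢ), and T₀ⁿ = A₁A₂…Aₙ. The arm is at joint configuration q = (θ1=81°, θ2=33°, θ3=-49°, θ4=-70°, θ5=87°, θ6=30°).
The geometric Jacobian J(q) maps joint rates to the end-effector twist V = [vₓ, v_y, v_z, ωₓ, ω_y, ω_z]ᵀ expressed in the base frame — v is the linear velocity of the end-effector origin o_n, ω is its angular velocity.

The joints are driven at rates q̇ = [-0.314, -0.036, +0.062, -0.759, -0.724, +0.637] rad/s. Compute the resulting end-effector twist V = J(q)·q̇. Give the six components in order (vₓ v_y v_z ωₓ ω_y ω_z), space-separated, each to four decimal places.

o_n = [0.4653, 0.9706, -0.5127]
J₁: ẑ×o_n = [-0.9706, 0.4653, 0.0000], ω = ẑ
J2: z=[0.9877, -0.1564, 0.0000] o=[0.0297, 0.1877, 0.2600] → [0.1209, 0.7632, 0.8414, 0.9877, -0.1564, 0.0000]
J3: z=[0.9877, -0.1564, 0.0000] o=[0.0638, 0.4030, 0.4016] → [0.1430, 0.9030, 0.6234, 0.9877, -0.1564, 0.0000]
J4: z=[0.0431, 0.2722, 0.9613] o=[0.1270, 0.8018, 0.2858] → [-0.3797, 0.3596, -0.0848, 0.0431, 0.2722, 0.9613]
J5: z=[-0.1965, 0.9457, -0.2590] o=[0.8225, 0.9280, 0.2189] → [-0.6808, -0.0512, 0.3294, -0.1965, 0.9457, -0.2590]
J6: z=[-0.9805, -0.1917, 0.0438] o=[0.7313, 1.2821, -0.2721] → [0.0598, -0.2476, 0.2544, -0.9805, -0.1917, 0.0438]
V = J·q̇ = [1.1284, -0.5111, -0.0037, -0.4893, -1.0175, -0.8281]

1.1284 -0.5111 -0.0037 -0.4893 -1.0175 -0.8281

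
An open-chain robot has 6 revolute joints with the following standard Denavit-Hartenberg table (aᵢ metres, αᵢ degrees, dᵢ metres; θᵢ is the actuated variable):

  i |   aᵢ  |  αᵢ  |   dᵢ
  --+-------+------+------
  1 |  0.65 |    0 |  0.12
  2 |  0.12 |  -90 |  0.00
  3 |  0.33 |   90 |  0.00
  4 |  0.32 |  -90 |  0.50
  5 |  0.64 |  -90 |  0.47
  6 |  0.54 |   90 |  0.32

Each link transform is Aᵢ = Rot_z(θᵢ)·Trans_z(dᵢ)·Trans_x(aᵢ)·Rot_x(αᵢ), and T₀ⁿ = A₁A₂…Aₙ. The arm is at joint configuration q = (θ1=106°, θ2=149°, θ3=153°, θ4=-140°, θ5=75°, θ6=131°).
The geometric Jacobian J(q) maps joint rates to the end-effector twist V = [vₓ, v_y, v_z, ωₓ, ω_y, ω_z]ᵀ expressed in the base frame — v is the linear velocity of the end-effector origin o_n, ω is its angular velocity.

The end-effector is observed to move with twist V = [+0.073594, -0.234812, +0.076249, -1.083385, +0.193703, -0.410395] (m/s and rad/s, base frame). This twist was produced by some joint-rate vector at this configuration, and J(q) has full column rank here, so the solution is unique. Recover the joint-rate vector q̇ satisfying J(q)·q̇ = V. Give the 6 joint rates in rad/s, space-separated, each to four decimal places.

o_n = [-0.2553, 0.7361, -0.1443]
J₁: ẑ×o_n = [-0.7361, -0.2553, 0.0000], ω = ẑ
J2: z=[0.0000, 0.0000, 1.0000] o=[-0.1792, 0.6248, 0.1200] → [-0.1113, -0.0762, 0.0000, 0.0000, 0.0000, 1.0000]
J3: z=[0.9659, -0.2588, 0.0000] o=[-0.2102, 0.5089, 0.1200] → [0.0684, 0.2553, 0.2078, 0.9659, -0.2588, 0.0000]
J4: z=[-0.1175, -0.4385, -0.8910] o=[-0.1341, 0.7929, -0.0298] → [-0.0004, 0.0946, -0.0465, -0.1175, -0.4385, -0.8910]
J5: z=[-0.5917, 0.7515, -0.2918] o=[-0.4481, 0.4159, -0.3640] → [0.2585, 0.0738, -0.3343, -0.5917, 0.7515, -0.2918]
J6: z=[0.8008, 0.5896, -0.1053] o=[-0.7857, 0.9586, 0.1072] → [-0.1718, 0.1456, -0.4908, 0.8008, 0.5896, -0.1053]
q̇ = J⁺·V = [0.1710, -0.9690, -0.6390, -0.4350, 0.1840, -0.5100]

0.1710 -0.9690 -0.6390 -0.4350 0.1840 -0.5100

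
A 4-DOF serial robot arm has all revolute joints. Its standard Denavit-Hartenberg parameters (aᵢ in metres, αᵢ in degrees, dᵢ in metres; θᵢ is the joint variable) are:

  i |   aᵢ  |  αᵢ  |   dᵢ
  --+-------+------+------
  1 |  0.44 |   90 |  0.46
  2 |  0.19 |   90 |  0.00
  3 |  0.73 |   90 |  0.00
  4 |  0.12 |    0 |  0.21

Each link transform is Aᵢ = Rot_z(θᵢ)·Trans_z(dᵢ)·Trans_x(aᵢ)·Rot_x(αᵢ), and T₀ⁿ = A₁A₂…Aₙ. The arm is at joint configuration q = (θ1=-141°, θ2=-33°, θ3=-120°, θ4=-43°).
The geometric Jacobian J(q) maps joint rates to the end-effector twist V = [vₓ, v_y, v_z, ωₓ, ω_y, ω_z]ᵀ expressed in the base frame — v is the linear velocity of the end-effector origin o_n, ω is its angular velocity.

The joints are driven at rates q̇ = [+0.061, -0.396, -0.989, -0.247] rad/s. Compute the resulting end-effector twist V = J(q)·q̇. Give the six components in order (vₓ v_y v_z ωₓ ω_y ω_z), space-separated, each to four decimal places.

o_n = [0.2642, -0.5622, 0.7469]
J₁: ẑ×o_n = [0.5622, 0.2642, -0.0000], ω = ẑ
J2: z=[-0.6293, 0.7771, 0.0000] o=[-0.3419, -0.2769, 0.4600] → [0.2230, 0.1806, -0.2915, -0.6293, 0.7771, 0.0000]
J3: z=[0.4233, 0.3428, -0.8387] o=[-0.4658, -0.3772, 0.3565] → [-0.0214, -0.7775, -0.3285, 0.4233, 0.3428, -0.8387]
J4: z=[0.2498, 0.8457, 0.4717] o=[0.1700, -0.6758, 0.5553] → [0.1084, -0.0034, -0.0513, 0.2498, 0.8457, 0.4717]
V = J·q̇ = [-0.0596, 0.7144, 0.4530, -0.2311, -0.8556, 0.7739]

-0.0596 0.7144 0.4530 -0.2311 -0.8556 0.7739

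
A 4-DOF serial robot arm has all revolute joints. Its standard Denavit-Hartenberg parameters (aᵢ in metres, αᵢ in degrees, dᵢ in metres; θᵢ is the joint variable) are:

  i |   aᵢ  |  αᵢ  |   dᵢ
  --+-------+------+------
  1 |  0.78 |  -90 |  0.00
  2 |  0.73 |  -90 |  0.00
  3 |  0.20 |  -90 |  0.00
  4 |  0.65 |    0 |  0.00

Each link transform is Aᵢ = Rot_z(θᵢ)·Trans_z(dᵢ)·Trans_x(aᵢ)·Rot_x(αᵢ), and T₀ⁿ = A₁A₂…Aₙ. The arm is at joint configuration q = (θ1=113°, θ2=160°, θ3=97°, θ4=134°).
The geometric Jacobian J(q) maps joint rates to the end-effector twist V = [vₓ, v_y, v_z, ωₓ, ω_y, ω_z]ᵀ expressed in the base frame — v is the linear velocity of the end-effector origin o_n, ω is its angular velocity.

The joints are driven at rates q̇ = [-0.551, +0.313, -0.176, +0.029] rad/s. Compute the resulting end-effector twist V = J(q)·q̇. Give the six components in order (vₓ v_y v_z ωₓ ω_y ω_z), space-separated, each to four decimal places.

o_n = [-0.3178, 0.1097, -0.6995]
J₁: ẑ×o_n = [-0.1097, -0.3178, 0.0000], ω = ẑ
J2: z=[-0.9205, -0.3907, 0.0000] o=[-0.3048, 0.7180, 0.0000] → [0.2733, -0.6439, 0.5549, -0.9205, -0.3907, 0.0000]
J3: z=[0.1336, -0.3148, 0.9397] o=[-0.0367, 0.0865, -0.2497] → [0.1199, -0.2040, -0.0854, 0.1336, -0.3148, 0.9397]
J4: z=[-0.4766, 0.8109, 0.3395] o=[0.1370, 0.1852, -0.2413] → [-0.3459, -0.3728, 0.4048, -0.4766, 0.8109, 0.3395]
V = J·q̇ = [0.1149, -0.0014, 0.2004, -0.3255, -0.0434, -0.7065]

0.1149 -0.0014 0.2004 -0.3255 -0.0434 -0.7065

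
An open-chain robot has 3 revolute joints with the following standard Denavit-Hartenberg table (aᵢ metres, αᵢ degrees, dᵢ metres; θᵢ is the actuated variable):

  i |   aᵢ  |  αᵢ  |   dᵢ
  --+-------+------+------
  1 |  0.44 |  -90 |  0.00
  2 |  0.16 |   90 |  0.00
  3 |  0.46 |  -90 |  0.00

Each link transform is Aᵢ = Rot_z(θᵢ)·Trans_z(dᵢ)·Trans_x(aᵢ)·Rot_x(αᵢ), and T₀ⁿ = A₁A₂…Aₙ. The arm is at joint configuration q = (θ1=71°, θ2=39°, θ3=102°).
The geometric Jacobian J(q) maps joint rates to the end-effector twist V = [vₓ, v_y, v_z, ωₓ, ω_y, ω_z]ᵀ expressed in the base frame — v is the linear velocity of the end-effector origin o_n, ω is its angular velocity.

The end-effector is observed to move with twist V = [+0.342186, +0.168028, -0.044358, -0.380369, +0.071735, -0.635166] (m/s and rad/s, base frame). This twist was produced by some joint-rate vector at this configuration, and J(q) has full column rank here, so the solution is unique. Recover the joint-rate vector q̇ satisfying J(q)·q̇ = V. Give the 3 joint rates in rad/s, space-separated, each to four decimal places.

o_n = [-0.2659, 0.6098, -0.0405]
J₁: ẑ×o_n = [-0.6098, -0.2659, 0.0000], ω = ẑ
J2: z=[-0.9455, 0.3256, 0.0000] o=[0.1432, 0.4160, 0.0000] → [-0.0132, -0.0383, -0.0500, -0.9455, 0.3256, 0.0000]
J3: z=[0.2049, 0.5950, 0.7771] o=[0.1837, 0.5336, -0.1007] → [-0.0234, -0.3618, 0.2832, 0.2049, 0.5950, 0.7771]
q̇ = J⁺·V = [-0.5660, 0.3830, -0.0890]

-0.5660 0.3830 -0.0890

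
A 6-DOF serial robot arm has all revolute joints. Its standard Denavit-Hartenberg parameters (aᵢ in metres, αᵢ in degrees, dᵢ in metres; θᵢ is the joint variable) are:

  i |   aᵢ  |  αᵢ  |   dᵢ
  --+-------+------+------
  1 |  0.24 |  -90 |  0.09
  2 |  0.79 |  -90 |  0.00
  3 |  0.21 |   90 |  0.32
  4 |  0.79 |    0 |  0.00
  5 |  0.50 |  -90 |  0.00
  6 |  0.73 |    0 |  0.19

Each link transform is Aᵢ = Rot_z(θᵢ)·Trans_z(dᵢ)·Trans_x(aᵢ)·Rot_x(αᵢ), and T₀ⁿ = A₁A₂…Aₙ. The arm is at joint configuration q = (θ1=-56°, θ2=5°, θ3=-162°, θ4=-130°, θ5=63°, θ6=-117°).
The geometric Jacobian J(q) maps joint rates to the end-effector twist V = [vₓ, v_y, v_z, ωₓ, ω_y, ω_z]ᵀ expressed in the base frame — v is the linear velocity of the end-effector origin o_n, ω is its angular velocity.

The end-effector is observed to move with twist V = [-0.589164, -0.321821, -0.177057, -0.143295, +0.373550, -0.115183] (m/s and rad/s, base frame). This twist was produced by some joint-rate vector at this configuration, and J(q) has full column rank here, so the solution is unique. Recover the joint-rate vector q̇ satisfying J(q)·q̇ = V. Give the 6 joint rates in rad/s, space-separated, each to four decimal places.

o_n = [-0.0171, -1.1124, 0.3987]
J₁: ẑ×o_n = [1.1124, -0.0171, 0.0000], ω = ẑ
J2: z=[0.8290, 0.5592, 0.0000] o=[0.1342, -0.1990, 0.0900] → [0.1726, -0.2559, -0.6727, 0.8290, 0.5592, 0.0000]
J3: z=[-0.0487, 0.0723, -0.9962] o=[0.5743, -0.8514, 0.0211] → [-0.2328, 0.6075, 0.0555, -0.0487, 0.0723, -0.9962]
J4: z=[-0.9606, -0.2766, 0.0269] o=[0.5012, -0.6271, -0.2802] → [-0.1747, 0.6382, 0.3229, -0.9606, -0.2766, 0.0269]
J5: z=[-0.9606, -0.2766, 0.0269] o=[0.6697, -1.1574, 0.2806] → [-0.0339, 0.0950, -0.2331, -0.9606, -0.2766, 0.0269]
J6: z=[-0.2709, 0.9103, -0.3129] o=[0.6386, -1.0034, 0.7552] → [-0.3587, 0.1086, 0.6264, -0.2709, 0.9103, -0.3129]
q̇ = J⁺·V = [-0.5840, 0.4280, -0.5620, 0.0740, 0.3800, 0.3300]

-0.5840 0.4280 -0.5620 0.0740 0.3800 0.3300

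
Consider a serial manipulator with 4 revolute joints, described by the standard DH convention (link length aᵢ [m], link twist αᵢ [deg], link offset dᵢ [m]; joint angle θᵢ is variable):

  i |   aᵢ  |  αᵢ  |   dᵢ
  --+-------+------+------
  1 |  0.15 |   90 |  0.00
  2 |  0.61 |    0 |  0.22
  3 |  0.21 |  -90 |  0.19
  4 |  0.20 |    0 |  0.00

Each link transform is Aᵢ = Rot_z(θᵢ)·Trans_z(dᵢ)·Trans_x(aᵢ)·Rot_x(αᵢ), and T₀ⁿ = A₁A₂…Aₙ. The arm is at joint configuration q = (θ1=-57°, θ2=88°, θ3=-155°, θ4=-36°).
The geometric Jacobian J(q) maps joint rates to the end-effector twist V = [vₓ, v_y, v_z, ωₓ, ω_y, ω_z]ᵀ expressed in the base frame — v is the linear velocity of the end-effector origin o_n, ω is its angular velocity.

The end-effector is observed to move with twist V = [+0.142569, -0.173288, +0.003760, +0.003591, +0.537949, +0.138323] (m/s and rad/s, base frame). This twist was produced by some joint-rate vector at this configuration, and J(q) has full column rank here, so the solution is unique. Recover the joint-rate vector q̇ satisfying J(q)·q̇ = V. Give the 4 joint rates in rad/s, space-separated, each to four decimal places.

0.3290 -0.2840 -0.0120 -0.4880

o_n = [-0.2700, -0.5528, 0.2674]
J₁: ẑ×o_n = [0.5528, -0.2700, 0.0000], ω = ẑ
J2: z=[-0.8387, -0.5446, 0.0000] o=[0.0817, -0.1258, 0.0000] → [-0.1456, 0.2242, 0.1666, -0.8387, -0.5446, 0.0000]
J3: z=[-0.8387, -0.5446, 0.0000] o=[-0.0912, -0.2635, 0.6096] → [0.1864, -0.2870, 0.1453, -0.8387, -0.5446, 0.0000]
J4: z=[0.5013, -0.7720, 0.3907] o=[-0.2059, -0.4358, 0.4163] → [0.1607, 0.0496, -0.1082, 0.5013, -0.7720, 0.3907]
q̇ = J⁺·V = [0.3290, -0.2840, -0.0120, -0.4880]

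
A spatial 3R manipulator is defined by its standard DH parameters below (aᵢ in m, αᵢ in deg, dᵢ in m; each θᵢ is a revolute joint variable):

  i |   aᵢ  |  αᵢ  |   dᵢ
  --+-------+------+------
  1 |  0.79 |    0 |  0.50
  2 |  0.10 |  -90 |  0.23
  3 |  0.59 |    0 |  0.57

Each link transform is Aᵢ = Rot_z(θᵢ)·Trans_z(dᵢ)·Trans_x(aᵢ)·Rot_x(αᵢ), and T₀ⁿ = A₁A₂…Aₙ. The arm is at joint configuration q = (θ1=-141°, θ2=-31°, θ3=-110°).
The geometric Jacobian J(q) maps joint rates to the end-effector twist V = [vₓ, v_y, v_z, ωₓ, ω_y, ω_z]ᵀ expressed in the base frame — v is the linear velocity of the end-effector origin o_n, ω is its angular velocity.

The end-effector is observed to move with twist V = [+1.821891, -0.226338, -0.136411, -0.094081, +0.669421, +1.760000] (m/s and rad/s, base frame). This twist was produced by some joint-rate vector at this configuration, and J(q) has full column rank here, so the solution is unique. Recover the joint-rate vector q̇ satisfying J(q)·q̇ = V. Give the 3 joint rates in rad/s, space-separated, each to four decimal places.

o_n = [-0.4338, -1.0474, 1.2844]
J₁: ẑ×o_n = [1.0474, -0.4338, 0.0000], ω = ẑ
J2: z=[0.0000, 0.0000, 1.0000] o=[-0.6139, -0.4972, 0.5000] → [0.5503, 0.1801, -0.0000, 0.0000, 0.0000, 1.0000]
J3: z=[0.1392, -0.9903, 0.0000] o=[-0.7130, -0.5111, 0.7300] → [-0.5490, -0.0772, 0.2018, 0.1392, -0.9903, 0.0000]
q̇ = J⁺·V = [0.9700, 0.7900, -0.6760]

0.9700 0.7900 -0.6760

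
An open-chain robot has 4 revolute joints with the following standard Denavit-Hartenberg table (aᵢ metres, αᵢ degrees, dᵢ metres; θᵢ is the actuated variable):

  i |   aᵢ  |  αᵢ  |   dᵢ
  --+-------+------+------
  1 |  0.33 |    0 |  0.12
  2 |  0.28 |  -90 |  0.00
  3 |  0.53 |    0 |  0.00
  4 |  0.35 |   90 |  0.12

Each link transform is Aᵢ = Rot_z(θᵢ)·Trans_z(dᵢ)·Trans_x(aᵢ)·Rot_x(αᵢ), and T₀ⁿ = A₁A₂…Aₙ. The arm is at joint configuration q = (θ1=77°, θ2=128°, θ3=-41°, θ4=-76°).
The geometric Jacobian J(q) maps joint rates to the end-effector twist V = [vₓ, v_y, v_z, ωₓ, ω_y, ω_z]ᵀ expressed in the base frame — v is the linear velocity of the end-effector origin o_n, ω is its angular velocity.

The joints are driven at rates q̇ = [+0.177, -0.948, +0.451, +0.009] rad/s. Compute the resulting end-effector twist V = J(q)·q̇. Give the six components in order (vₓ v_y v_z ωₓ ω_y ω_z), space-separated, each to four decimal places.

-0.5827 0.2113 -0.1073 0.1944 -0.4169 -0.7710

o_n = [-0.3473, -0.0074, 0.7796]
J₁: ẑ×o_n = [0.0074, -0.3473, 0.0000], ω = ẑ
J2: z=[0.0000, 0.0000, 1.0000] o=[0.0742, 0.3215, 0.1200] → [0.3290, -0.4216, 0.0000, 0.0000, 0.0000, 1.0000]
J3: z=[0.4226, -0.9063, 0.0000] o=[-0.1795, 0.2032, 0.1200] → [-0.5978, -0.2787, -0.2411, 0.4226, -0.9063, 0.0000]
J4: z=[0.4226, -0.9063, 0.0000] o=[-0.5421, 0.0342, 0.4677] → [-0.2826, -0.1318, 0.1589, 0.4226, -0.9063, 0.0000]
V = J·q̇ = [-0.5827, 0.2113, -0.1073, 0.1944, -0.4169, -0.7710]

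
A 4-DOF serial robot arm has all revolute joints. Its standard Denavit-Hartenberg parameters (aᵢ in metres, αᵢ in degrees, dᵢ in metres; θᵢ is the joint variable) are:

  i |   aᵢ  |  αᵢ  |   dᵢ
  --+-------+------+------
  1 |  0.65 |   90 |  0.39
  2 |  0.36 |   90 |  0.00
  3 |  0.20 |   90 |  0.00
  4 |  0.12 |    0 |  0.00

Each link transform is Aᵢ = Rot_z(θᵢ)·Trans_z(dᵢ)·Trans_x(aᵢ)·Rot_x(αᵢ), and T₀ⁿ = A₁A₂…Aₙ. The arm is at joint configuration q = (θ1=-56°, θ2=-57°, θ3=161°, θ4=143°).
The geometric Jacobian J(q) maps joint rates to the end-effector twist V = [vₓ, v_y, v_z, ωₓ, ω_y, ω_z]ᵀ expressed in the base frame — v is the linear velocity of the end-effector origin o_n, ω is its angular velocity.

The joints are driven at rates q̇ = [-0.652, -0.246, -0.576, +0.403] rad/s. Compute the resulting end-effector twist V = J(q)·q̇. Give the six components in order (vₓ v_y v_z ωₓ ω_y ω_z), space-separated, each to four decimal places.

-0.4503 -0.2703 -0.0386 0.1981 -0.5352 -0.4483

o_n = [0.3811, -0.6257, 0.1313]
J₁: ẑ×o_n = [0.6257, 0.3811, -0.0000], ω = ẑ
J2: z=[-0.8290, -0.5592, 0.0000] o=[0.3635, -0.5389, 0.3900] → [0.1446, -0.2144, 0.0819, -0.8290, -0.5592, 0.0000]
J3: z=[-0.4690, 0.6953, -0.5446] o=[0.4731, -0.7014, 0.0881] → [0.0713, 0.0704, 0.0284, -0.4690, 0.6953, -0.5446]
J4: z=[-0.6847, -0.6757, -0.2730] o=[0.3615, -0.6524, 0.2467] → [0.0852, -0.0843, -0.0051, -0.6847, -0.6757, -0.2730]
V = J·q̇ = [-0.4503, -0.2703, -0.0386, 0.1981, -0.5352, -0.4483]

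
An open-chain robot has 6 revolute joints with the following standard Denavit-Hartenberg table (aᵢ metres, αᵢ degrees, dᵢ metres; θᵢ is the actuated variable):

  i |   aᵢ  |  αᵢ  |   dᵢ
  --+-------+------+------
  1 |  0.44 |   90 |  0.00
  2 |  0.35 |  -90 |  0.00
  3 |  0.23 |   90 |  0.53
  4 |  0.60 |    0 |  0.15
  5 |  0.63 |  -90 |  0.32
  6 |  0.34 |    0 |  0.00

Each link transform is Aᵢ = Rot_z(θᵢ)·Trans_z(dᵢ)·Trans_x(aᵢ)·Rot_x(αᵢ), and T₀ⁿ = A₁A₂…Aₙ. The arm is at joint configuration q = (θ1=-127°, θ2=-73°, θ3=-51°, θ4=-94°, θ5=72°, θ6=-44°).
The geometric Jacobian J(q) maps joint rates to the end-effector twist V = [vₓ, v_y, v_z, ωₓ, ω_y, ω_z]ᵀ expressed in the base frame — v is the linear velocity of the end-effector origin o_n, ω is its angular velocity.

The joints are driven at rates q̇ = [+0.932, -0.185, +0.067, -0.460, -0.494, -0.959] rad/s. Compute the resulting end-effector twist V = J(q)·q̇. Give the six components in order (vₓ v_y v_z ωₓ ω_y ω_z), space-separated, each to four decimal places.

0.3859 -0.5712 0.4274 1.2327 -0.1331 0.1988

o_n = [-1.0874, 0.5855, -0.5269]
J₁: ẑ×o_n = [-0.5855, -1.0874, 0.0000], ω = ẑ
J2: z=[-0.7986, 0.6018, 0.0000] o=[-0.2648, -0.3514, 0.0000] → [-0.3171, -0.4208, -0.2532, -0.7986, 0.6018, 0.0000]
J3: z=[-0.5755, -0.7637, 0.2924] o=[-0.3264, -0.4331, -0.3347] → [-0.1510, -0.3331, -1.1675, -0.5755, -0.7637, 0.2924]
J4: z=[-0.3659, 0.5602, 0.7432] o=[-0.7996, -0.7641, -0.3182] → [-1.1200, -0.2903, -0.3325, -0.3659, 0.5602, 0.7432]
J5: z=[-0.3659, 0.5602, 0.7432] o=[-0.4794, -0.2364, -0.3565] → [-0.7063, -0.5142, 0.0399, -0.3659, 0.5602, 0.7432]
J6: z=[-0.8076, -0.5880, 0.0456] o=[-0.8879, 0.3105, -0.5392] → [-0.0198, 0.0008, -0.3394, -0.8076, -0.5880, 0.0456]
V = J·q̇ = [0.3859, -0.5712, 0.4274, 1.2327, -0.1331, 0.1988]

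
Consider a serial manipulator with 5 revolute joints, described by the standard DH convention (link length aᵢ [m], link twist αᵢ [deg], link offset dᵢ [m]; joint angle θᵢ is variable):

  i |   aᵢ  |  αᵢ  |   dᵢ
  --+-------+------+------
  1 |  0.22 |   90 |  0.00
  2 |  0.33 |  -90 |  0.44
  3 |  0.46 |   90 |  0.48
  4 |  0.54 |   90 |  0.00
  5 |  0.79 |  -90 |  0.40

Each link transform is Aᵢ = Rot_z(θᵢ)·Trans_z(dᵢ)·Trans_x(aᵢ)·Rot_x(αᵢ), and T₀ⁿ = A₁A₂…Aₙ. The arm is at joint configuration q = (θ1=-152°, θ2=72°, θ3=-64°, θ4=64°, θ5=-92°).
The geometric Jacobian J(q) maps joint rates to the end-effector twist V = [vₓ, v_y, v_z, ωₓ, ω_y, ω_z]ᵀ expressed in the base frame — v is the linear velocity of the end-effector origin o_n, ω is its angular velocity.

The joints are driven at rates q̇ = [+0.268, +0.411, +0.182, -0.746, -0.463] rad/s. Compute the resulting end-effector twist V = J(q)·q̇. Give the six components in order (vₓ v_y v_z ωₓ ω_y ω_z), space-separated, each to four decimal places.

-0.2468 -0.2984 -0.2316 0.3263 -0.1550 0.8511

o_n = [-0.4449, 0.9327, 1.6605]
J₁: ẑ×o_n = [-0.9327, -0.4449, 0.0000], ω = ẑ
J2: z=[-0.4695, 0.8829, 0.0000] o=[-0.1942, -0.1033, 0.0000] → [1.4662, 0.7796, -0.2651, -0.4695, 0.8829, 0.0000]
J3: z=[0.8397, 0.4465, 0.3090] o=[-0.4909, 0.2373, 0.3138] → [0.3864, -1.1166, 0.5634, 0.8397, 0.4465, 0.3090]
J4: z=[0.0394, 0.5175, -0.8548] o=[-0.3369, 0.7875, 0.6540] → [0.6450, 0.0526, 0.0616, 0.0394, 0.5175, -0.8548]
J5: z=[-0.8549, 0.4604, 0.2393] o=[-0.0575, 1.1770, 0.9026] → [0.4074, 0.5552, 0.3871, -0.8549, 0.4604, 0.2393]
V = J·q̇ = [-0.2468, -0.2984, -0.2316, 0.3263, -0.1550, 0.8511]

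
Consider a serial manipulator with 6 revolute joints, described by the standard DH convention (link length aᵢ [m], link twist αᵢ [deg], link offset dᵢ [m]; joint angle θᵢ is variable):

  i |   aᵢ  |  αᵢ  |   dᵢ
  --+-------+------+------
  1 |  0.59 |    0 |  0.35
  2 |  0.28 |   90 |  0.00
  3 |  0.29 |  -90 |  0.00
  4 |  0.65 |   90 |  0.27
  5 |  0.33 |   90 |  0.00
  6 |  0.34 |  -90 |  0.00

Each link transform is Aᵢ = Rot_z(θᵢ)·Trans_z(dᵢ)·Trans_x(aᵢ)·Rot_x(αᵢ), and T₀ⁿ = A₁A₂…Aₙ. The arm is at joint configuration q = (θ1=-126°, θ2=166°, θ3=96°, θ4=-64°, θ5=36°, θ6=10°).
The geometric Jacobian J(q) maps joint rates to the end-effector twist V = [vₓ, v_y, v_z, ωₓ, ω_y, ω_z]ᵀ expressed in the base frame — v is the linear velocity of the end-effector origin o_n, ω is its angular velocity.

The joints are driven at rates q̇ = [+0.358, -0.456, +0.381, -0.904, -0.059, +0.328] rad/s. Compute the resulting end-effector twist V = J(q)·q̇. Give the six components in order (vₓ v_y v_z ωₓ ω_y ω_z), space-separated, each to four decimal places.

0.2869 -0.5918 -1.3541 1.2195 0.3335 0.1610

o_n = [0.0065, -1.6083, 1.0344]
J₁: ẑ×o_n = [1.6083, 0.0065, -0.0000], ω = ẑ
J2: z=[0.0000, 0.0000, 1.0000] o=[-0.3468, -0.4773, 0.3500] → [1.1310, 0.3533, -0.0000, 0.0000, 0.0000, 1.0000]
J3: z=[0.6428, -0.7660, 0.0000] o=[-0.1323, -0.2973, 0.3500] → [-0.5243, -0.4399, -0.7364, 0.6428, -0.7660, 0.0000]
J4: z=[-0.7618, -0.6393, -0.1045] o=[-0.1555, -0.3168, 0.6384] → [-0.3882, 0.2848, 1.0875, -0.7618, -0.6393, -0.1045]
J5: z=[0.3537, -0.2754, -0.8939] o=[-0.0085, -0.9561, 0.8936] → [-0.6218, -0.0633, -0.2266, 0.3537, -0.2754, -0.8939]
J6: z=[0.9353, 0.0952, 0.3408] o=[-0.0114, -1.2718, 0.9897] → [0.1190, -0.0357, -0.3165, 0.9353, 0.0952, 0.3408]
V = J·q̇ = [0.2869, -0.5918, -1.3541, 1.2195, 0.3335, 0.1610]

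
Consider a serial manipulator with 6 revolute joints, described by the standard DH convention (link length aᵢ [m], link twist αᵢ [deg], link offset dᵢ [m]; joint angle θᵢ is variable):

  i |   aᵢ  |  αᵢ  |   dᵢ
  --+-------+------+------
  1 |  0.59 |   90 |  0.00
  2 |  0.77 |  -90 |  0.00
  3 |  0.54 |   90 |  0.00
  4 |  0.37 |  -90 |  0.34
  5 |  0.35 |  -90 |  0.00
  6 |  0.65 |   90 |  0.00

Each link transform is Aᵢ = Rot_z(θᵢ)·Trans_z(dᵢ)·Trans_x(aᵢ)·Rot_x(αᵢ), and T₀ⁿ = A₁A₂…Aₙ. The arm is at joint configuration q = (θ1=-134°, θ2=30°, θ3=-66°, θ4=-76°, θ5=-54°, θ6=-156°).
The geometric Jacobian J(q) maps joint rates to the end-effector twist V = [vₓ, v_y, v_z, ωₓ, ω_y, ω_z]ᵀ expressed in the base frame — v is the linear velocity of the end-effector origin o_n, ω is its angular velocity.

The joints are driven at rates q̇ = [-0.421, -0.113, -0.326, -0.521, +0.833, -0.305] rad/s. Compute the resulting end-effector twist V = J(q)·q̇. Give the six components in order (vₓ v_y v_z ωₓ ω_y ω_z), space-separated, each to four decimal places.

o_n = [-1.6584, -0.5141, 0.3578]
J₁: ẑ×o_n = [0.5141, -1.6584, 0.0000], ω = ẑ
J2: z=[-0.7193, 0.6947, 0.0000] o=[-0.4098, -0.4244, 0.0000] → [0.2486, 0.2574, 0.9318, -0.7193, 0.6947, 0.0000]
J3: z=[0.3473, 0.3597, 0.8660] o=[-0.8731, -0.9041, 0.3850] → [-0.3475, -0.6706, 0.4179, 0.3473, 0.3597, 0.8660]
J4: z=[0.2570, 0.8517, -0.4568] o=[-1.3601, -0.6982, 0.4948] → [-0.0325, 0.1715, 0.3014, 0.2570, 0.8517, -0.4568]
J5: z=[-0.7910, 0.4569, 0.4068] o=[-1.4781, -0.5037, 0.0468] → [0.1463, 0.1727, 0.0906, -0.7910, 0.4569, 0.4068]
J6: z=[-0.6002, -0.7083, -0.3715] o=[-1.5196, -0.3153, -0.2453] → [-0.5010, 0.4136, 0.0209, -0.6002, -0.7083, -0.3715]
V = J·q̇ = [0.1605, 0.8161, -0.3295, -0.6417, -0.0428, -0.0131]

0.1605 0.8161 -0.3295 -0.6417 -0.0428 -0.0131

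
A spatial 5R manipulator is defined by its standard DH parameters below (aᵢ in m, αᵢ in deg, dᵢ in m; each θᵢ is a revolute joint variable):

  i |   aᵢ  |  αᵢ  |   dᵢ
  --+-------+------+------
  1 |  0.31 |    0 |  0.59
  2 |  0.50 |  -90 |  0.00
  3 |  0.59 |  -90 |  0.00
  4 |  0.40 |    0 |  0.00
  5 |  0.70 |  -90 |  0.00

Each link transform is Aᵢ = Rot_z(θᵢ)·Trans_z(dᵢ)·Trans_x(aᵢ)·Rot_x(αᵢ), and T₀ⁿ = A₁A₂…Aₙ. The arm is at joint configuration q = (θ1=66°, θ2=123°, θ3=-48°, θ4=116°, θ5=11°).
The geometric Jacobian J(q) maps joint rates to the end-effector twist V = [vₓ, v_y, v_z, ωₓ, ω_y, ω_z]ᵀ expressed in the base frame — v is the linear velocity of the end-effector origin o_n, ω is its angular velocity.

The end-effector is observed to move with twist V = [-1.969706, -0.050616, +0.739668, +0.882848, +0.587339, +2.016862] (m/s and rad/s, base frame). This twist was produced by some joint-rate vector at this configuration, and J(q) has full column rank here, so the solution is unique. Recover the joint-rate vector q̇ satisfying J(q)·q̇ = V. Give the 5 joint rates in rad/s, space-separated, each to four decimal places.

o_n = [-0.5071, 1.1129, 0.5851]
J₁: ẑ×o_n = [-1.1129, -0.5071, 0.0000], ω = ẑ
J2: z=[0.0000, 0.0000, 1.0000] o=[0.1261, 0.2832, 0.5900] → [-0.8297, -0.6332, 0.0000, 0.0000, 0.0000, 1.0000]
J3: z=[0.1564, -0.9877, 0.0000] o=[-0.3678, 0.2050, 0.5900] → [0.0049, 0.0008, 0.0044, 0.1564, -0.9877, 0.0000]
J4: z=[-0.7340, -0.1163, -0.6691] o=[-0.7577, 0.1432, 1.0285] → [0.7004, -0.4931, -0.6826, -0.7340, -0.1163, -0.6691]
J5: z=[-0.7340, -0.1163, -0.6691] o=[-0.6980, 0.5167, 0.8981] → [0.4354, -0.3576, -0.4155, -0.7340, -0.1163, -0.6691]
q̇ = J⁺·V = [0.8770, 0.2720, -0.4420, -0.7590, -0.5380]

0.8770 0.2720 -0.4420 -0.7590 -0.5380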